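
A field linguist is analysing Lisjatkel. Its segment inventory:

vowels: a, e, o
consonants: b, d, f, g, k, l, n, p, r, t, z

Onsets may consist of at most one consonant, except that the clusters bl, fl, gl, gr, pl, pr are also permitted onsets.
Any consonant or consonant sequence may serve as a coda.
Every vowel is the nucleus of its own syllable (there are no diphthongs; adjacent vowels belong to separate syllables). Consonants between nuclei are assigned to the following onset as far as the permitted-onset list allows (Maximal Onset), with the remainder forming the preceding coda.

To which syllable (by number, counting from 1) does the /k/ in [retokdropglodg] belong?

2

Nuclei (vowels): e, o, o, o → 4 syllables.
σ1/σ2 boundary: /t/ → onset of the next syllable (single consonants are always licit onsets).
σ2/σ3 boundary: cluster /kdr/ — the longest permitted-onset suffix is /r/; onset = /r/, preceding coda = /kd/.
σ3/σ4 boundary: /pgl/ splits as /p/ + /gl/ (/gl/ is the longest suffix that is a licit onset).
Result: re.tokd.rop.glodg.
The /k/ is in the coda of syllable 2 (/tokd/).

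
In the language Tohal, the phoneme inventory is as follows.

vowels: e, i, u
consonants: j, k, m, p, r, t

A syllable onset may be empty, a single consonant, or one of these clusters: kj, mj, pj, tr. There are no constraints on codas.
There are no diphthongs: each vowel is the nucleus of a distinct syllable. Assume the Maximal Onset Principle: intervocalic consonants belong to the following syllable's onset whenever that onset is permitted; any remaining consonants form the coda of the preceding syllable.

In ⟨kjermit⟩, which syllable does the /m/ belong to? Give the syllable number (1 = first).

Vowels present: e, i; each is a nucleus, giving 2 syllables.
Between /e/ (V1) and /i/ (V2): cluster /rm/ — the longest permitted-onset suffix is /m/; onset = /m/, preceding coda = /r/.
Putting it together: kjer.mit.
The /m/ is in the onset of syllable 2 (/mit/).

2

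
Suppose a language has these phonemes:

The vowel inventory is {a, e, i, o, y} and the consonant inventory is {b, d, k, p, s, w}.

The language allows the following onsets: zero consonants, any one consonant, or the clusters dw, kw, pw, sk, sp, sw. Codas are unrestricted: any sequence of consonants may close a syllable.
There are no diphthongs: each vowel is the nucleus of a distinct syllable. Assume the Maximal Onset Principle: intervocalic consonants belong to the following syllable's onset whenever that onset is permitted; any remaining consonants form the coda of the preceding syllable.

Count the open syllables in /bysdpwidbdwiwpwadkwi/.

1

Vowels present: y, i, i, a, i; each is a nucleus, giving 5 syllables.
/y…i/ gap (V1→V2): /sdpw/; trying suffixes from longest down, /pw/ is the first permitted one, so coda /sd/ | onset /pw/.
/i…i/ gap (V2→V3): /dbdw/ splits as /db/ + /dw/ (/dw/ is the longest suffix that is a licit onset).
/i…a/ gap (V3→V4): /wpw/ splits as /w/ + /pw/ (/pw/ is the longest suffix that is a licit onset).
/a…i/ gap (V4→V5): cluster /dkw/ — the longest permitted-onset suffix is /kw/; onset = /kw/, preceding coda = /d/.
Syllabification: bysd.pwidb.dwiw.pwad.kwi.
Classifying each syllable: /bysd/ (closed), /pwidb/ (closed), /dwiw/ (closed), /pwad/ (closed), /kwi/ (open).
Open syllables: 1.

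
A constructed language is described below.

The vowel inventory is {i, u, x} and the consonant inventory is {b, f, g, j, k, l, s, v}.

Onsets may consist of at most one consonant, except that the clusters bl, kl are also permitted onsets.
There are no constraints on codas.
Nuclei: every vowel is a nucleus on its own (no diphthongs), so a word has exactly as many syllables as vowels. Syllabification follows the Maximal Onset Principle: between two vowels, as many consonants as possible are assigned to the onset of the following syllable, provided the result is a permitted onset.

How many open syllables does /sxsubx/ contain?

The vowels are x, u, x — 3 nuclei, so 3 syllables.
V1 /x/ – V2 /u/: just /s/ — single C goes to the following onset.
V2 /u/ – V3 /x/: just /b/ — single C goes to the following onset.
Syllabification: sx.su.bx.
Classifying each syllable: /sx/ (open), /su/ (open), /bx/ (open).
Open syllables: 3.

3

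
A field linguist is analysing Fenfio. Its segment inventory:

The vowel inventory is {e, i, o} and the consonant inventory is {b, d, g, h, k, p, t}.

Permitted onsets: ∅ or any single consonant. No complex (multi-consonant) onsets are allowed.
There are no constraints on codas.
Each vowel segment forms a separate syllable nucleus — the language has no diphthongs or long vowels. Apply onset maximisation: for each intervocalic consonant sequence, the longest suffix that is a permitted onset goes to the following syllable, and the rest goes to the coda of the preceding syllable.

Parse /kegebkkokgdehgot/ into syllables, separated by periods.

Nuclei (vowels): e, e, o, e, o → 5 syllables.
Between /e/ (V1) and /e/ (V2): /g/ → onset of the next syllable (single consonants are always licit onsets).
Between /e/ (V2) and /o/ (V3): cluster /bkk/ — the longest permitted-onset suffix is /k/; onset = /k/, preceding coda = /bk/.
Between /o/ (V3) and /e/ (V4): /kgd/ — longest licit onset from the right is /d/, leaving /kg/ as coda.
Between /e/ (V4) and /o/ (V5): cluster /hg/ — the longest permitted-onset suffix is /g/; onset = /g/, preceding coda = /h/.

ke.gebk.kokg.deh.got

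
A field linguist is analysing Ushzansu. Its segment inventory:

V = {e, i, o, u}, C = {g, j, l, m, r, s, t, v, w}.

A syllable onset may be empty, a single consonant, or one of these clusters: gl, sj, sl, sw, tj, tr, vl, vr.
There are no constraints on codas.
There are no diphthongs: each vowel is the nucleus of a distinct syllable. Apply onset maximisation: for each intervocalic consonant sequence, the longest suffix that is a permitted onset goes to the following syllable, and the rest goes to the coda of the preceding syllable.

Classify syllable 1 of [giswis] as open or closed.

Nuclei (vowels): i, i → 2 syllables.
V1 /i/ – V2 /i/: /sw/ — entire cluster is a permitted onset → onset /sw/, coda ∅.
Syllabification: gi.swis.
Syllable 1 is /gi/; it ends in its nucleus with no coda, so it is open.

open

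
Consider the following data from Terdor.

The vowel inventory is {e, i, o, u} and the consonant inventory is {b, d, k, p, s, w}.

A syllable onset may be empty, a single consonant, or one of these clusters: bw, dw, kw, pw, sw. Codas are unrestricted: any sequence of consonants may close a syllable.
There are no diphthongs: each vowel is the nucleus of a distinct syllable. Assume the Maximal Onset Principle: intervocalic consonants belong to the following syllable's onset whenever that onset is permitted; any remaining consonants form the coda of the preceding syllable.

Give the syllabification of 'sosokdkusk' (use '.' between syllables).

so.sokd.kusk

Vowels present: o, o, u; each is a nucleus, giving 3 syllables.
/o…o/ gap (V1→V2): just /s/ — single C goes to the following onset.
/o…u/ gap (V2→V3): /kdk/ — longest licit onset from the right is /k/, leaving /kd/ as coda.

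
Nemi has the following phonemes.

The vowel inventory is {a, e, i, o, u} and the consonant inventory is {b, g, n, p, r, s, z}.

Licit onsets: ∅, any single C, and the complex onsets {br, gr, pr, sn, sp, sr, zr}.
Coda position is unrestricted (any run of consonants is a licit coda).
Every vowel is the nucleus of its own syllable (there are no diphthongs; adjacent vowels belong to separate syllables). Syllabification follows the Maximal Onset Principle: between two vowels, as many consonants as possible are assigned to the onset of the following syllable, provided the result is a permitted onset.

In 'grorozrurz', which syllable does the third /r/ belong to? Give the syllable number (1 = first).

3

Nuclei (vowels): o, o, u → 3 syllables.
/o…o/ gap (V1→V2): /r/ → onset of the next syllable (single consonants are always licit onsets).
/o…u/ gap (V2→V3): cluster /zr/ — /zr/ is itself a permitted onset, so the whole cluster goes right; preceding coda = ∅.
Result: gro.ro.zrurz.
The third /r/ is in the onset of syllable 3 (/zrurz/).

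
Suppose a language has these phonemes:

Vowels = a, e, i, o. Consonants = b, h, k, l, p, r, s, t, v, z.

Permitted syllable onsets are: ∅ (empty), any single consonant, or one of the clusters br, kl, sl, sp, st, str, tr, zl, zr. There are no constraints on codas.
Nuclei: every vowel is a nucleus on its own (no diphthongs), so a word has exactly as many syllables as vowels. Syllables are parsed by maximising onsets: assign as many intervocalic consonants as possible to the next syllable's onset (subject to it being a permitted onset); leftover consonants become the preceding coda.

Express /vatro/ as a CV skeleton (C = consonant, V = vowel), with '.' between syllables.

Vowels present: a, o; each is a nucleus, giving 2 syllables.
Between /a/ (V1) and /o/ (V2): cluster /tr/ — /tr/ is itself a permitted onset, so the whole cluster goes right; preceding coda = ∅.
So the parse is va.tro.
Mapping each syllable to C/V: /va/ → CV, /tro/ → CCV.

CV.CCV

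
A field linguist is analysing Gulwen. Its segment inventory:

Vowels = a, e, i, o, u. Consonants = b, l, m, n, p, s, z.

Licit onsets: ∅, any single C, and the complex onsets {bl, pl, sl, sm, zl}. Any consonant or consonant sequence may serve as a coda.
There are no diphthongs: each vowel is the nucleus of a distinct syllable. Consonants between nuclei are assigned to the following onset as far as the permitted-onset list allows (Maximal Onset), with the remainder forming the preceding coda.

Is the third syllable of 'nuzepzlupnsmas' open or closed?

Vowels present: u, e, u, a; each is a nucleus, giving 4 syllables.
V1 /u/ – V2 /e/: just /z/ — single C goes to the following onset.
V2 /e/ – V3 /u/: /pzl/; trying suffixes from longest down, /zl/ is the first permitted one, so coda /p/ | onset /zl/.
V3 /u/ – V4 /a/: /pnsm/ splits as /pn/ + /sm/ (/sm/ is the longest suffix that is a licit onset).
So the parse is nu.zep.zlupn.smas.
Syllable 3 is /zlupn/ with coda /pn/, so it is closed.

closed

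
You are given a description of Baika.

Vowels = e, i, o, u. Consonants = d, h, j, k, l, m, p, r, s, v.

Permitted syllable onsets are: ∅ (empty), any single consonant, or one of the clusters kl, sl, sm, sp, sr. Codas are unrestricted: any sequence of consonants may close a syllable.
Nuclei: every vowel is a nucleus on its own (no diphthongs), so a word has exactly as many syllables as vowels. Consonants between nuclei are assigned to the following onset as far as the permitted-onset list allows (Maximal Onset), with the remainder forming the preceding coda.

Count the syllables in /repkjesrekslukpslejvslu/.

Vowels present: e, e, e, u, e, u; each is a nucleus, giving 6 syllables.

6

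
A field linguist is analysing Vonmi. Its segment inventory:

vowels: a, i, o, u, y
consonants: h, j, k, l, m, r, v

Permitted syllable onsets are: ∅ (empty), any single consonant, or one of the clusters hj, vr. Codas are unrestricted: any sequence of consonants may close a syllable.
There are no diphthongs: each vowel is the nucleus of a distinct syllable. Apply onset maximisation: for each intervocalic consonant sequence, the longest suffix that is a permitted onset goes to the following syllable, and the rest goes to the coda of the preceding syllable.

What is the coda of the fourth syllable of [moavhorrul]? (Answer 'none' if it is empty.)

Nuclei (vowels): o, a, o, u → 4 syllables.
Between /o/ (V1) and /a/ (V2): no consonants, so the boundary falls immediately after /o/.
Between /a/ (V2) and /o/ (V3): /vh/; trying suffixes from longest down, /h/ is the first permitted one, so coda /v/ | onset /h/.
Between /o/ (V3) and /u/ (V4): /rr/ splits as /r/ + /r/ (/r/ is the longest suffix that is a licit onset).
Result: mo.av.hor.rul.
Syllable 4 is /rul/: onset /r/, nucleus /u/, coda /l/.

l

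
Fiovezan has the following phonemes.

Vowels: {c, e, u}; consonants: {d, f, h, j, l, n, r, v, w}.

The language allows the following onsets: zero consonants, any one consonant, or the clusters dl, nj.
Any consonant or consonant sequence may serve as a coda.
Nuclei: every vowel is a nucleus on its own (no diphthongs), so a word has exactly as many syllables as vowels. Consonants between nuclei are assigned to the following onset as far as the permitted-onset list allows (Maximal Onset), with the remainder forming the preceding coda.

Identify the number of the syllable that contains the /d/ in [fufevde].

3

Nuclei (vowels): u, e, e → 3 syllables.
σ1/σ2 boundary: just /f/ — single C goes to the following onset.
σ2/σ3 boundary: /vd/ splits as /v/ + /d/ (/d/ is the longest suffix that is a licit onset).
So the parse is fu.fev.de.
The /d/ is in the onset of syllable 3 (/de/).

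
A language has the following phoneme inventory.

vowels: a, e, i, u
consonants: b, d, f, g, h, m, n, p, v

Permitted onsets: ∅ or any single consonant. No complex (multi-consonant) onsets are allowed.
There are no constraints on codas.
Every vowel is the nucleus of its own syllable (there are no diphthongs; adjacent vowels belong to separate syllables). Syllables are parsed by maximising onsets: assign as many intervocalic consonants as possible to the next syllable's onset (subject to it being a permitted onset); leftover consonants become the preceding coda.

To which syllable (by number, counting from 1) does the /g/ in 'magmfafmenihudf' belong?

1

The vowels are a, a, e, i, u — 5 nuclei, so 5 syllables.
σ1/σ2 boundary: /gmf/ — longest licit onset from the right is /f/, leaving /gm/ as coda.
σ2/σ3 boundary: cluster /fm/ — the longest permitted-onset suffix is /m/; onset = /m/, preceding coda = /f/.
σ3/σ4 boundary: /n/ is a single consonant, so it becomes the next onset.
σ4/σ5 boundary: /h/ → onset of the next syllable (single consonants are always licit onsets).
Putting it together: magm.faf.me.ni.hudf.
The /g/ is in the coda of syllable 1 (/magm/).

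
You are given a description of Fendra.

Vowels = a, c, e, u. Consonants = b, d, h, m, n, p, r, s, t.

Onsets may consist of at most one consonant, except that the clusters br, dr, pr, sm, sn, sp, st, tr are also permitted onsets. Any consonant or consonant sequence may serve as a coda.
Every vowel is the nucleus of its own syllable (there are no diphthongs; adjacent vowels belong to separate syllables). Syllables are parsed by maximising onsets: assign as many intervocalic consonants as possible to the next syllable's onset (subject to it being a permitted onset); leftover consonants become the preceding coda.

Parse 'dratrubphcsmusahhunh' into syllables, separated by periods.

The vowels are a, u, c, u, a, u — 6 nuclei, so 6 syllables.
V1 /a/ – V2 /u/: /tr/ is a licit onset in full, so it all attaches to the next syllable.
V2 /u/ – V3 /c/: /bph/ splits as /bp/ + /h/ (/h/ is the longest suffix that is a licit onset).
V3 /c/ – V4 /u/: /sm/ is a licit onset in full, so it all attaches to the next syllable.
V4 /u/ – V5 /a/: /s/ → onset of the next syllable (single consonants are always licit onsets).
V5 /a/ – V6 /u/: /hh/ splits as /h/ + /h/ (/h/ is the longest suffix that is a licit onset).

dra.trubp.hc.smu.sah.hunh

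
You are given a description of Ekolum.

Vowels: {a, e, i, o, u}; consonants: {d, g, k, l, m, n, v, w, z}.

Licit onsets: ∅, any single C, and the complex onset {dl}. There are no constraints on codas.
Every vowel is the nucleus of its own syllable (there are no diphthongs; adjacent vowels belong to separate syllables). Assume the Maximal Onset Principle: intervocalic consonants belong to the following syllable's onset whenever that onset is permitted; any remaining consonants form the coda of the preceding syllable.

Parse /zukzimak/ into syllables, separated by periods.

The vowels are u, i, a — 3 nuclei, so 3 syllables.
σ1/σ2 boundary: /kz/ splits as /k/ + /z/ (/z/ is the longest suffix that is a licit onset).
σ2/σ3 boundary: /m/ → onset of the next syllable (single consonants are always licit onsets).

zuk.zi.mak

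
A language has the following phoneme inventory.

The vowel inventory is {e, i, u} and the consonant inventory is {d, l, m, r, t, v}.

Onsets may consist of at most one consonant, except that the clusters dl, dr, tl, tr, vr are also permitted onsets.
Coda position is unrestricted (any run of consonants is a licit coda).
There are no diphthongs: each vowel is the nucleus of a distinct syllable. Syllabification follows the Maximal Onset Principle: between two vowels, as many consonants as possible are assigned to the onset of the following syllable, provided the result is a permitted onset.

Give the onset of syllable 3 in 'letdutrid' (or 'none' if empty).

tr

Vowels present: e, u, i; each is a nucleus, giving 3 syllables.
/e…u/ gap (V1→V2): /td/; trying suffixes from longest down, /d/ is the first permitted one, so coda /t/ | onset /d/.
/u…i/ gap (V2→V3): cluster /tr/ — /tr/ is itself a permitted onset, so the whole cluster goes right; preceding coda = ∅.
Putting it together: let.du.trid.
Syllable 3 is /trid/: onset /tr/, nucleus /i/, coda /d/.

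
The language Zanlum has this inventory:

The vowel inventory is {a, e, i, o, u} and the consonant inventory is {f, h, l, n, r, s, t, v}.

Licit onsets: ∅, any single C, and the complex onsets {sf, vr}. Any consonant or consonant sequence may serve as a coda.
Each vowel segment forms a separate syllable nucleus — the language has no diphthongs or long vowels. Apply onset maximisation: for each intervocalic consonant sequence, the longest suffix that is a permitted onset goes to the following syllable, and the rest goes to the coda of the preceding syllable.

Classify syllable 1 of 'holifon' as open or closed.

Nuclei (vowels): o, i, o → 3 syllables.
/o…i/ gap (V1→V2): just /l/ — single C goes to the following onset.
/i…o/ gap (V2→V3): /f/ is a single consonant, so it becomes the next onset.
Putting it together: ho.li.fon.
Syllable 1 is /ho/; it ends in its nucleus with no coda, so it is open.

open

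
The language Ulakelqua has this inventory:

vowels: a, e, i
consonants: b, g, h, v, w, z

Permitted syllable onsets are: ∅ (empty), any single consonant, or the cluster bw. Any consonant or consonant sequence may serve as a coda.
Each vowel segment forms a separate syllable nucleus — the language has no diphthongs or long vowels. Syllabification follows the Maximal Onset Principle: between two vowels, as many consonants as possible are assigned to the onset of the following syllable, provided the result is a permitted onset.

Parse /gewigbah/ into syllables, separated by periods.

Nuclei (vowels): e, i, a → 3 syllables.
/e…i/ gap (V1→V2): /w/ → onset of the next syllable (single consonants are always licit onsets).
/i…a/ gap (V2→V3): /gb/ — longest licit onset from the right is /b/, leaving /g/ as coda.

ge.wig.bah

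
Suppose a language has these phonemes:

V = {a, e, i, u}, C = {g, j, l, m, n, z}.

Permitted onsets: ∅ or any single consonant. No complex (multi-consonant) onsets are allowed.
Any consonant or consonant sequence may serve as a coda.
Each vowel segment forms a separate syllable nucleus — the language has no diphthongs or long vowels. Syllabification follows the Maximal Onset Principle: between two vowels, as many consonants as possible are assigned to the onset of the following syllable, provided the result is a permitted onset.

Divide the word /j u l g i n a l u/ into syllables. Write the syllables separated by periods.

The vowels are u, i, a, u — 4 nuclei, so 4 syllables.
Between /u/ (V1) and /i/ (V2): /lg/; trying suffixes from longest down, /g/ is the first permitted one, so coda /l/ | onset /g/.
Between /i/ (V2) and /a/ (V3): just /n/ — single C goes to the following onset.
Between /a/ (V3) and /u/ (V4): just /l/ — single C goes to the following onset.

jul.gi.na.lu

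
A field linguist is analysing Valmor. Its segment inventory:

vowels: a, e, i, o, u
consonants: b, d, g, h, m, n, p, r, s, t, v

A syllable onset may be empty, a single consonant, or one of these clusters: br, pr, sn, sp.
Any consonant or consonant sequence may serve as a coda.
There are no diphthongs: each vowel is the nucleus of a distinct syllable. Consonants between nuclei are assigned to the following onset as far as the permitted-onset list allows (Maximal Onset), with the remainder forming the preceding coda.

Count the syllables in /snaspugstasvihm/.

The vowels are a, u, a, i — 4 nuclei, so 4 syllables.

4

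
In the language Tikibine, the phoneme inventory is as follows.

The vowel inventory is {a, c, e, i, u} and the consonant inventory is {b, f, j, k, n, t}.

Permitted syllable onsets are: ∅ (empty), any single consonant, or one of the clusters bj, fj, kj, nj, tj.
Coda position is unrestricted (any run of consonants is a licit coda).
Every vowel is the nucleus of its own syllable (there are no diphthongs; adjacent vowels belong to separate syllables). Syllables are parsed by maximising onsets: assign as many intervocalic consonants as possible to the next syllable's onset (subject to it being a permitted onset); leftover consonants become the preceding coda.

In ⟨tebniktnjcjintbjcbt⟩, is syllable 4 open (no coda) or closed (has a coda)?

The vowels are e, i, c, i, c — 5 nuclei, so 5 syllables.
Between /e/ (V1) and /i/ (V2): cluster /bn/ — the longest permitted-onset suffix is /n/; onset = /n/, preceding coda = /b/.
Between /i/ (V2) and /c/ (V3): /ktnj/ splits as /kt/ + /nj/ (/nj/ is the longest suffix that is a licit onset).
Between /c/ (V3) and /i/ (V4): /j/ is a single consonant, so it becomes the next onset.
Between /i/ (V4) and /c/ (V5): /ntbj/ — longest licit onset from the right is /bj/, leaving /nt/ as coda.
Putting it together: teb.nikt.njc.jint.bjcbt.
Syllable 4 is /jint/ with coda /nt/, so it is closed.

closed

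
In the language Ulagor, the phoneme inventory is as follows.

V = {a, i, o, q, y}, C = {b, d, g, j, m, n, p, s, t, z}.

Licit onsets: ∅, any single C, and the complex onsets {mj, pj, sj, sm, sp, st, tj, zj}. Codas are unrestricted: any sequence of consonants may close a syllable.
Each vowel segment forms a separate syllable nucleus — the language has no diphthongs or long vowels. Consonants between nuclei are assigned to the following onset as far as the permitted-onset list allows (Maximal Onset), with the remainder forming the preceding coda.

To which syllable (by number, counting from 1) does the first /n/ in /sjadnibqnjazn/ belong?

2

Vowels present: a, i, q, a; each is a nucleus, giving 4 syllables.
/a…i/ gap (V1→V2): cluster /dn/ — the longest permitted-onset suffix is /n/; onset = /n/, preceding coda = /d/.
/i…q/ gap (V2→V3): /b/ → onset of the next syllable (single consonants are always licit onsets).
/q…a/ gap (V3→V4): /nj/ — longest licit onset from the right is /j/, leaving /n/ as coda.
Putting it together: sjad.ni.bqn.jazn.
The first /n/ is in the onset of syllable 2 (/ni/).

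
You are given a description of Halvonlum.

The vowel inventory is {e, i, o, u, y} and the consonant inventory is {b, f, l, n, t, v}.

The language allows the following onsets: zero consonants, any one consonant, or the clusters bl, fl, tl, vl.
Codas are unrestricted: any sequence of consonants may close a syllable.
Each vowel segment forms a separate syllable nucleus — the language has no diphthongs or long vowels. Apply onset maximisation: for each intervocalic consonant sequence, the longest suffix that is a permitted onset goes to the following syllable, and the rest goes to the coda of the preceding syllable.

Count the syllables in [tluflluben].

3

The vowels are u, u, e — 3 nuclei, so 3 syllables.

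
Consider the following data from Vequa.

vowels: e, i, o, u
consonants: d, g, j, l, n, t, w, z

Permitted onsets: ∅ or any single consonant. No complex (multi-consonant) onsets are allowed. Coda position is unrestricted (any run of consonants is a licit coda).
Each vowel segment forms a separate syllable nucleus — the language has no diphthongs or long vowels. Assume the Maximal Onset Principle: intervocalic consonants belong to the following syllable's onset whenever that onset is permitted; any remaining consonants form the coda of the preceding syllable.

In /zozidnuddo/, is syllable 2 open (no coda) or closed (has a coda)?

The vowels are o, i, u, o — 4 nuclei, so 4 syllables.
/o…i/ gap (V1→V2): just /z/ — single C goes to the following onset.
/i…u/ gap (V2→V3): /dn/ splits as /d/ + /n/ (/n/ is the longest suffix that is a licit onset).
/u…o/ gap (V3→V4): /dd/ — longest licit onset from the right is /d/, leaving /d/ as coda.
So the parse is zo.zid.nud.do.
Syllable 2 is /zid/ with coda /d/, so it is closed.

closed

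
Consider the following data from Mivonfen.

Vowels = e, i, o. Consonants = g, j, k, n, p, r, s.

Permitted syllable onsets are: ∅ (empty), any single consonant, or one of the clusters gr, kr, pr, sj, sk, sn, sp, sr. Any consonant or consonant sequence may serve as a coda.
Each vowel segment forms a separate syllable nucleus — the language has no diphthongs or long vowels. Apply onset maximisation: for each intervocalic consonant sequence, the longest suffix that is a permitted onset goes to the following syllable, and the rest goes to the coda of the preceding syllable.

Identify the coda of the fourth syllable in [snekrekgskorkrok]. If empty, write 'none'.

The vowels are e, e, o, o — 4 nuclei, so 4 syllables.
Between /e/ (V1) and /e/ (V2): cluster /kr/ — /kr/ is itself a permitted onset, so the whole cluster goes right; preceding coda = ∅.
Between /e/ (V2) and /o/ (V3): /kgsk/ splits as /kg/ + /sk/ (/sk/ is the longest suffix that is a licit onset).
Between /o/ (V3) and /o/ (V4): /rkr/ — longest licit onset from the right is /kr/, leaving /r/ as coda.
Putting it together: sne.krekg.skor.krok.
Syllable 4 is /krok/: onset /kr/, nucleus /o/, coda /k/.

k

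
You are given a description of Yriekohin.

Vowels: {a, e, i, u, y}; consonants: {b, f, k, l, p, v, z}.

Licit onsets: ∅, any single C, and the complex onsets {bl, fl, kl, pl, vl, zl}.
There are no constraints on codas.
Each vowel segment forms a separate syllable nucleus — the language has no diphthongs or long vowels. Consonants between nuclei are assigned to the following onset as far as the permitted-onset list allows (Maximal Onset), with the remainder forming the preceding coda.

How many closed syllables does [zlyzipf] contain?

Nuclei (vowels): y, i → 2 syllables.
σ1/σ2 boundary: /z/ is a single consonant, so it becomes the next onset.
Putting it together: zly.zipf.
Classifying each syllable: /zly/ (open), /zipf/ (closed).
Closed syllables: 1.

1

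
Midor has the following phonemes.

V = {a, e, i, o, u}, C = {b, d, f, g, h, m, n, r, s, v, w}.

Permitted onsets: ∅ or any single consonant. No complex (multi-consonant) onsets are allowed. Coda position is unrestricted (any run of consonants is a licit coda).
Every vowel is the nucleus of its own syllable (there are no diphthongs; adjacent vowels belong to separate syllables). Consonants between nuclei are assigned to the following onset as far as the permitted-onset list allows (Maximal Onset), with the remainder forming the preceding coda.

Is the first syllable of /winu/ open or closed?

Vowels present: i, u; each is a nucleus, giving 2 syllables.
Between /i/ (V1) and /u/ (V2): /n/ → onset of the next syllable (single consonants are always licit onsets).
So the parse is wi.nu.
Syllable 1 is /wi/; it ends in its nucleus with no coda, so it is open.

open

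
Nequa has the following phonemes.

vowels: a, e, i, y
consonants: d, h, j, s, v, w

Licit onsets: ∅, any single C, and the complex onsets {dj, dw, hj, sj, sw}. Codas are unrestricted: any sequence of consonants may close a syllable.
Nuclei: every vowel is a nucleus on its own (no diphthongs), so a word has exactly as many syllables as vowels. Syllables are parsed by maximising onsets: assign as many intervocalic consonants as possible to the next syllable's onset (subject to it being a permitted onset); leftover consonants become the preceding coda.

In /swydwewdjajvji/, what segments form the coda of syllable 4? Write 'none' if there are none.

The vowels are y, e, a, i — 4 nuclei, so 4 syllables.
V1 /y/ – V2 /e/: cluster /dw/ — /dw/ is itself a permitted onset, so the whole cluster goes right; preceding coda = ∅.
V2 /e/ – V3 /a/: /wdj/; trying suffixes from longest down, /dj/ is the first permitted one, so coda /w/ | onset /dj/.
V3 /a/ – V4 /i/: /jvj/ — longest licit onset from the right is /j/, leaving /jv/ as coda.
Result: swy.dwew.djajv.ji.
Syllable 4 is /ji/: onset /j/, nucleus /i/, coda ∅.

none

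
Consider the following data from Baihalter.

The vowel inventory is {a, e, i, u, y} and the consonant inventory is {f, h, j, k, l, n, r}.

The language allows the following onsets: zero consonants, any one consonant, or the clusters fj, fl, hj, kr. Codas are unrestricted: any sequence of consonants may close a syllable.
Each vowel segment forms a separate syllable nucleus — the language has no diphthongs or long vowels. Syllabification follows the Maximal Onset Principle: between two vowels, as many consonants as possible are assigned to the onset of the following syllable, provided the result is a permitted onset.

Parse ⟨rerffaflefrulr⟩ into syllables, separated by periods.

The vowels are e, a, e, u — 4 nuclei, so 4 syllables.
V1 /e/ – V2 /a/: /rff/; trying suffixes from longest down, /f/ is the first permitted one, so coda /rf/ | onset /f/.
V2 /a/ – V3 /e/: /fl/ — entire cluster is a permitted onset → onset /fl/, coda ∅.
V3 /e/ – V4 /u/: /fr/ splits as /f/ + /r/ (/r/ is the longest suffix that is a licit onset).

rerf.fa.flef.rulr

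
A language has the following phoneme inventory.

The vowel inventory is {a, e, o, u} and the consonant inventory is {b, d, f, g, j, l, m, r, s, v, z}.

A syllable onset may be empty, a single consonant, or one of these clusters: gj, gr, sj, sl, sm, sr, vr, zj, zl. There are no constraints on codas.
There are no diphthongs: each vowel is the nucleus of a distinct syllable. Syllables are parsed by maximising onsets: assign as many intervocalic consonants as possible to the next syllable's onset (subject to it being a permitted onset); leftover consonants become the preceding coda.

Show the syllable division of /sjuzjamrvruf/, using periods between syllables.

sju.zjamr.vruf

Vowels present: u, a, u; each is a nucleus, giving 3 syllables.
σ1/σ2 boundary: /zj/ is a licit onset in full, so it all attaches to the next syllable.
σ2/σ3 boundary: /mrvr/ splits as /mr/ + /vr/ (/vr/ is the longest suffix that is a licit onset).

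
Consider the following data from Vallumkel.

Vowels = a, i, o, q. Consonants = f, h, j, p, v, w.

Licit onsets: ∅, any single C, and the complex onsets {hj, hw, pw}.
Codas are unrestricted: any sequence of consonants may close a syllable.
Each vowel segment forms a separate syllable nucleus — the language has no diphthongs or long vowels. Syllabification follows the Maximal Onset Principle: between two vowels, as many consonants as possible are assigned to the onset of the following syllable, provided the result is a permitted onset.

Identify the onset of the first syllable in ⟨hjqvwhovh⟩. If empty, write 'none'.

hj

The vowels are q, o — 2 nuclei, so 2 syllables.
/q…o/ gap (V1→V2): /vwh/; trying suffixes from longest down, /h/ is the first permitted one, so coda /vw/ | onset /h/.
Syllabification: hjqvw.hovh.
Syllable 1 is /hjqvw/: onset /hj/, nucleus /q/, coda /vw/.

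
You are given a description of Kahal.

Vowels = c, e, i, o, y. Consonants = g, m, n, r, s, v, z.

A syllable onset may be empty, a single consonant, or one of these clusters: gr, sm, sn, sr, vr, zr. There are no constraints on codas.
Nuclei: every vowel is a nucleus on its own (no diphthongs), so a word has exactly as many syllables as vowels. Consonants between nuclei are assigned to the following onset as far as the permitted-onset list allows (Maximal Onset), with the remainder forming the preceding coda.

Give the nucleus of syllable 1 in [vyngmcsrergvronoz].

y

Vowels present: y, c, e, o, o; each is a nucleus, giving 5 syllables.
The first nucleus (vowel 1 from the left) is /y/.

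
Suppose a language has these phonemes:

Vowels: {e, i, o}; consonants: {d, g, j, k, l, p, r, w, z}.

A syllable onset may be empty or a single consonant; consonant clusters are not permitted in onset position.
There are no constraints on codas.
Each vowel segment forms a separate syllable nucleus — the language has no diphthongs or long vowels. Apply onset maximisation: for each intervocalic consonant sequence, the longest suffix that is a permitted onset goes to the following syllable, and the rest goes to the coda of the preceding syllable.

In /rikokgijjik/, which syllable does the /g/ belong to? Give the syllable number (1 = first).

Nuclei (vowels): i, o, i, i → 4 syllables.
V1 /i/ – V2 /o/: /k/ → onset of the next syllable (single consonants are always licit onsets).
V2 /o/ – V3 /i/: /kg/ splits as /k/ + /g/ (/g/ is the longest suffix that is a licit onset).
V3 /i/ – V4 /i/: /jj/ — longest licit onset from the right is /j/, leaving /j/ as coda.
Result: ri.kok.gij.jik.
The /g/ is in the onset of syllable 3 (/gij/).

3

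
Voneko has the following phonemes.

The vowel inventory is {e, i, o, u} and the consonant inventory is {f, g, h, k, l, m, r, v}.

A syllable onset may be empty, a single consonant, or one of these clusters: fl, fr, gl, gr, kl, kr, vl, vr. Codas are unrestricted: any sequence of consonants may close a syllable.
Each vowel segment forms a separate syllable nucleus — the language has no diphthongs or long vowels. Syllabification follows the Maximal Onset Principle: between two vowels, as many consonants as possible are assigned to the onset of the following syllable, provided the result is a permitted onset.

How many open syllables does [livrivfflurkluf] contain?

1

Vowels present: i, i, u, u; each is a nucleus, giving 4 syllables.
Between /i/ (V1) and /i/ (V2): /vr/ — entire cluster is a permitted onset → onset /vr/, coda ∅.
Between /i/ (V2) and /u/ (V3): /vffl/ — longest licit onset from the right is /fl/, leaving /vf/ as coda.
Between /u/ (V3) and /u/ (V4): /rkl/ splits as /r/ + /kl/ (/kl/ is the longest suffix that is a licit onset).
Putting it together: li.vrivf.flur.kluf.
Classifying each syllable: /li/ (open), /vrivf/ (closed), /flur/ (closed), /kluf/ (closed).
Open syllables: 1.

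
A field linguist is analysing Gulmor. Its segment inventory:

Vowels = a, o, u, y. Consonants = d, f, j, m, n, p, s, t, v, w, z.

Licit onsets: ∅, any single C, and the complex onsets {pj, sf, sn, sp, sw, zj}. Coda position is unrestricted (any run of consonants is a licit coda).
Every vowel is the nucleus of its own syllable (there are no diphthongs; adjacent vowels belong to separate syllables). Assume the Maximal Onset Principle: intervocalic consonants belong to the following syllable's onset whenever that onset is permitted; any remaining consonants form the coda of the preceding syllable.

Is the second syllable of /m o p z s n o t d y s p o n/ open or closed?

closed

The vowels are o, o, y, o — 4 nuclei, so 4 syllables.
σ1/σ2 boundary: /pzsn/ splits as /pz/ + /sn/ (/sn/ is the longest suffix that is a licit onset).
σ2/σ3 boundary: /td/; trying suffixes from longest down, /d/ is the first permitted one, so coda /t/ | onset /d/.
σ3/σ4 boundary: cluster /sp/ — /sp/ is itself a permitted onset, so the whole cluster goes right; preceding coda = ∅.
Result: mopz.snot.dy.spon.
Syllable 2 is /snot/ with coda /t/, so it is closed.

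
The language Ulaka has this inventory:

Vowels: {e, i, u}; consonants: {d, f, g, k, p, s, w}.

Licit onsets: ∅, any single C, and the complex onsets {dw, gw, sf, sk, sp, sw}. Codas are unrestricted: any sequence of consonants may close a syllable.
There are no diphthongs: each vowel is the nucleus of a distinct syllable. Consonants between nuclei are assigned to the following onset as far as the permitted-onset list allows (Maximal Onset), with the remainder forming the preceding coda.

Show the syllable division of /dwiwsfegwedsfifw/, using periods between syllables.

Nuclei (vowels): i, e, e, i → 4 syllables.
Between /i/ (V1) and /e/ (V2): /wsf/; trying suffixes from longest down, /sf/ is the first permitted one, so coda /w/ | onset /sf/.
Between /e/ (V2) and /e/ (V3): /gw/ is a licit onset in full, so it all attaches to the next syllable.
Between /e/ (V3) and /i/ (V4): cluster /dsf/ — the longest permitted-onset suffix is /sf/; onset = /sf/, preceding coda = /d/.

dwiw.sfe.gwed.sfifw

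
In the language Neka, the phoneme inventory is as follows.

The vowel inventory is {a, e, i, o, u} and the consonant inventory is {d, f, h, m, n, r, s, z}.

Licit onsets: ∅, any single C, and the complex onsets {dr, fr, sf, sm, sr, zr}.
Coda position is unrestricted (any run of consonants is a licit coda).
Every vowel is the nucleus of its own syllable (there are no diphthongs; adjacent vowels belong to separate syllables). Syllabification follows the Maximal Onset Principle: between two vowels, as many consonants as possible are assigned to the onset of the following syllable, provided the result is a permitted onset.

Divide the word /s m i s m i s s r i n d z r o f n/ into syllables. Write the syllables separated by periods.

Nuclei (vowels): i, i, i, o → 4 syllables.
V1 /i/ – V2 /i/: /sm/ is a licit onset in full, so it all attaches to the next syllable.
V2 /i/ – V3 /i/: /ssr/; trying suffixes from longest down, /sr/ is the first permitted one, so coda /s/ | onset /sr/.
V3 /i/ – V4 /o/: cluster /ndzr/ — the longest permitted-onset suffix is /zr/; onset = /zr/, preceding coda = /nd/.

smi.smis.srind.zrofn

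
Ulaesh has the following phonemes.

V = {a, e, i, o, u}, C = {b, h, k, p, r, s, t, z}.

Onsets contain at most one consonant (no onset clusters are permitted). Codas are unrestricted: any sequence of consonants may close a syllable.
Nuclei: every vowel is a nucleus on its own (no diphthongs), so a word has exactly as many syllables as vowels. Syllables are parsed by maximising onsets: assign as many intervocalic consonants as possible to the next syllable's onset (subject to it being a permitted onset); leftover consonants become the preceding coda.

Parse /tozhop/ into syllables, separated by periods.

Nuclei (vowels): o, o → 2 syllables.
V1 /o/ – V2 /o/: cluster /zh/ — the longest permitted-onset suffix is /h/; onset = /h/, preceding coda = /z/.

toz.hop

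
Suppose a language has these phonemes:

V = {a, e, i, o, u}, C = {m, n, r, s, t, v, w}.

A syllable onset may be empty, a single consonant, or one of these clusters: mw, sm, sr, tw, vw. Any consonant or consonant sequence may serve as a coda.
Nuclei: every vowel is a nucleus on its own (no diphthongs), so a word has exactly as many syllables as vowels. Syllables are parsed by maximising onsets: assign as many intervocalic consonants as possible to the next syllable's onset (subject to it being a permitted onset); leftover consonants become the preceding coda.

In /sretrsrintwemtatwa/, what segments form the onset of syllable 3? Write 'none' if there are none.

Vowels present: e, i, e, a, a; each is a nucleus, giving 5 syllables.
/e…i/ gap (V1→V2): /trsr/; trying suffixes from longest down, /sr/ is the first permitted one, so coda /tr/ | onset /sr/.
/i…e/ gap (V2→V3): /ntw/; trying suffixes from longest down, /tw/ is the first permitted one, so coda /n/ | onset /tw/.
/e…a/ gap (V3→V4): /mt/ splits as /m/ + /t/ (/t/ is the longest suffix that is a licit onset).
/a…a/ gap (V4→V5): cluster /tw/ — /tw/ is itself a permitted onset, so the whole cluster goes right; preceding coda = ∅.
Result: sretr.srin.twem.ta.twa.
Syllable 3 is /twem/: onset /tw/, nucleus /e/, coda /m/.

tw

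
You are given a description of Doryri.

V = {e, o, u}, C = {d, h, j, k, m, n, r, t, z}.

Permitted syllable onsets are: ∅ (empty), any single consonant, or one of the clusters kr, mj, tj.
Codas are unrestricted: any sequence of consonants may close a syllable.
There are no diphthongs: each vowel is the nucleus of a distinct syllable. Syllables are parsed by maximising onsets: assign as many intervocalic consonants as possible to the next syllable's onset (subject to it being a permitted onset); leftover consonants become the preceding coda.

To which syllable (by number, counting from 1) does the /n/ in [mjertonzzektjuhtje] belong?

Vowels present: e, o, e, u, e; each is a nucleus, giving 5 syllables.
/e…o/ gap (V1→V2): /rt/; trying suffixes from longest down, /t/ is the first permitted one, so coda /r/ | onset /t/.
/o…e/ gap (V2→V3): /nzz/ — longest licit onset from the right is /z/, leaving /nz/ as coda.
/e…u/ gap (V3→V4): cluster /ktj/ — the longest permitted-onset suffix is /tj/; onset = /tj/, preceding coda = /k/.
/u…e/ gap (V4→V5): /htj/ splits as /h/ + /tj/ (/tj/ is the longest suffix that is a licit onset).
So the parse is mjer.tonz.zek.tjuh.tje.
The /n/ is in the coda of syllable 2 (/tonz/).

2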